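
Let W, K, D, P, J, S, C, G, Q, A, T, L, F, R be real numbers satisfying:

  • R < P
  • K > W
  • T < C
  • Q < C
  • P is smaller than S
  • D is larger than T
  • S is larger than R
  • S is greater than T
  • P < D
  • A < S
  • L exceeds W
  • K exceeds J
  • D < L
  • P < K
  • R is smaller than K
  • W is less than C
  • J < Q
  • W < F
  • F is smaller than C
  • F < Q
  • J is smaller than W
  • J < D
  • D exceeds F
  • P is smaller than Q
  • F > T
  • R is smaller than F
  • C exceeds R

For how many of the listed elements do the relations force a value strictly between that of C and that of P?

The relations place P below C. An element lies strictly between them when it is forced above P and also forced below C.
Above P: {K, Q, D, S, L}. Below C: {R, J, T, W, F, Q}.
Intersection: {Q} — 1.

1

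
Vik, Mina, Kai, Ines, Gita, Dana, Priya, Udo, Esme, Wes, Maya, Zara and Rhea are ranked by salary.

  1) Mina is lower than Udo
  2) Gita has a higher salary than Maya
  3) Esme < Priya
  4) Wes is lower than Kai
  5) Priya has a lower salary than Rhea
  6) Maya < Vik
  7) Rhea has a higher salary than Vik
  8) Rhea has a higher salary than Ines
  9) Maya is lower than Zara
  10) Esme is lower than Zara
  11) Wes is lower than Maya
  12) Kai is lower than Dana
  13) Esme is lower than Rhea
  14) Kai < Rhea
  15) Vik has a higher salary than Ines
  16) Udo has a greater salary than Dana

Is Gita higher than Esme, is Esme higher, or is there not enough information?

undetermined

Following every chain through Esme: above Esme we get Priya, Zara, Rhea.
Gita is not reached, and no chain runs the other way from Gita to Esme.
So the given relations leave the order of Esme and Gita undetermined.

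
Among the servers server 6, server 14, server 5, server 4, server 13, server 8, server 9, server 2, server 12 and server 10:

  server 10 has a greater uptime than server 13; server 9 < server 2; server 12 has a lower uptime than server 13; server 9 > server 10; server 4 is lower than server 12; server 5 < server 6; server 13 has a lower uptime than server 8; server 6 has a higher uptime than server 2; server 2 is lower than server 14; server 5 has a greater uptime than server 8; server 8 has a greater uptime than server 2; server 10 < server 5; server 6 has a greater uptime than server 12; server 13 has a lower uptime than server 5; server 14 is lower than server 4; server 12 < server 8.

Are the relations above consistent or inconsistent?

Chaining the given relations yields server 13 < server 10 < server 9 < server 2 < server 14 < server 4 < server 12, so server 13 < server 12. But one relation states server 12 < server 13. These cannot both hold.

inconsistent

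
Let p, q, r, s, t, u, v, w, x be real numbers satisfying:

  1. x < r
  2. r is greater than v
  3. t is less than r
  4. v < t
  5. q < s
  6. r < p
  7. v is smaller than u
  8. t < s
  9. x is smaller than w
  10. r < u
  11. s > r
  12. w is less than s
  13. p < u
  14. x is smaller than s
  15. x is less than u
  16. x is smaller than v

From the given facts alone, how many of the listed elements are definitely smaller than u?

Directly below u: x, v, r, p.
One step further: t (5 so far).
No other element is forced below u by the given relations, so the count is 5.

5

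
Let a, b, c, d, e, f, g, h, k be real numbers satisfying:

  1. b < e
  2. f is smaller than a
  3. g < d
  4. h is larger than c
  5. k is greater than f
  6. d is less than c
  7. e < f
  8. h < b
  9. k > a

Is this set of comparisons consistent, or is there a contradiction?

The single ordering g < d < c < h < b < e < f < a < k satisfies every listed relation, so no contradiction arises.

consistent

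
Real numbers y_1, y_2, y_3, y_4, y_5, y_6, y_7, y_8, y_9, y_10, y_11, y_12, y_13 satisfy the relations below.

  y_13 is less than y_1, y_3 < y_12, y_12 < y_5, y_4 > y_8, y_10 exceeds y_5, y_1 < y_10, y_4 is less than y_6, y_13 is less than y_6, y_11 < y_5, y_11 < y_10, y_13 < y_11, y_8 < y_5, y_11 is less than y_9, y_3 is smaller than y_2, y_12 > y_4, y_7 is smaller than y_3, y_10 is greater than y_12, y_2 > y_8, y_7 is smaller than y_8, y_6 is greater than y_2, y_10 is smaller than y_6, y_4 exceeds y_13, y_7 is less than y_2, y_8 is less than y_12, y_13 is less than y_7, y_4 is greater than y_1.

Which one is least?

y_13

y_7 is not least since y_13 < y_7; y_1 is not least since y_13 < y_1; y_8 is not least since y_7 < y_8; y_4 is not least since y_8 < y_4; y_11 is not least since y_13 < y_11; y_9 is not least since y_11 < y_9; y_3 is not least since y_7 < y_3; y_12 is not least since y_4 < y_12; y_2 is not least since y_7 < y_2; y_5 is not least since y_8 < y_5; y_10 is not least since y_1 < y_10; y_6 is not least since y_4 < y_6.
Only y_13 has nothing below it, so y_13 is the least.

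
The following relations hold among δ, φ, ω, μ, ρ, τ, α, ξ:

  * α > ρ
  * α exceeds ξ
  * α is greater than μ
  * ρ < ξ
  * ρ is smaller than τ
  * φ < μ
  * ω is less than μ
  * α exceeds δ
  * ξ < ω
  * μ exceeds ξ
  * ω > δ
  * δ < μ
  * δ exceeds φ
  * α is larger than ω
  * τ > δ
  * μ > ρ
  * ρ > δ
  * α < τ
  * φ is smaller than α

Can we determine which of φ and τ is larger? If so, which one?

The relevant relations are φ < δ; δ < ρ; ρ < ξ; ξ < ω; ω < μ; μ < α; α < τ.
Together: φ < δ < ρ < ξ < ω < μ < α < τ.
So τ is larger.

τ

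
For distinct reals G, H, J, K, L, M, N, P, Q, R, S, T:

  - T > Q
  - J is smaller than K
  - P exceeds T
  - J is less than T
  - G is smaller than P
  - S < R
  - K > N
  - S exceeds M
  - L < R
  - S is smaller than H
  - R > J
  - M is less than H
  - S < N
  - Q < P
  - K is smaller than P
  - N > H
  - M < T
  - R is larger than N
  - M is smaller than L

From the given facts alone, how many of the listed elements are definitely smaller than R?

6

The elements the relations force below R are J, M, S, H, N, L — no chain reaches any other.
That is 6.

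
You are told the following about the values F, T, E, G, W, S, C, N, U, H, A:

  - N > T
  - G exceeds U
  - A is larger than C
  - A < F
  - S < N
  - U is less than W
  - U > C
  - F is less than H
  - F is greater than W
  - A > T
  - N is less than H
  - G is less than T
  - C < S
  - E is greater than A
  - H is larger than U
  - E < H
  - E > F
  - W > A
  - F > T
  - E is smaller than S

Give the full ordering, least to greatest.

Each adjacent pair is fixed by a given relation: C < U; U < G; G < T; T < A; A < W; W < F; F < E; E < S; S < N; N < H. Chaining them end to end gives the full order.

C < U < G < T < A < W < F < E < S < N < H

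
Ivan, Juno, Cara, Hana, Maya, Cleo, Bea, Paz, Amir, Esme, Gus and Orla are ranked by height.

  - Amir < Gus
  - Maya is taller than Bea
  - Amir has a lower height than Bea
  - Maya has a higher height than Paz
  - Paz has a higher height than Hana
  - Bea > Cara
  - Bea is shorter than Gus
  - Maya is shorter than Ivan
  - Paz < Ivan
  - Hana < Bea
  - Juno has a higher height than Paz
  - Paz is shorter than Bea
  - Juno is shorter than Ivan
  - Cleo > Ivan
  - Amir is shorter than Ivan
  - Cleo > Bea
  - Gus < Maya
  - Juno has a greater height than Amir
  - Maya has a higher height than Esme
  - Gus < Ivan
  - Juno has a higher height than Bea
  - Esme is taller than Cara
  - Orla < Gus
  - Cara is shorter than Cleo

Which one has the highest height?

Cleo

Chaining downward from Cleo: directly below it, Cara, Bea, Ivan; then Amir, Hana, Paz, Gus, Juno, Maya; then Orla, Esme.
That covers every other element, and nothing is given above Cleo, so Cleo is the highest height.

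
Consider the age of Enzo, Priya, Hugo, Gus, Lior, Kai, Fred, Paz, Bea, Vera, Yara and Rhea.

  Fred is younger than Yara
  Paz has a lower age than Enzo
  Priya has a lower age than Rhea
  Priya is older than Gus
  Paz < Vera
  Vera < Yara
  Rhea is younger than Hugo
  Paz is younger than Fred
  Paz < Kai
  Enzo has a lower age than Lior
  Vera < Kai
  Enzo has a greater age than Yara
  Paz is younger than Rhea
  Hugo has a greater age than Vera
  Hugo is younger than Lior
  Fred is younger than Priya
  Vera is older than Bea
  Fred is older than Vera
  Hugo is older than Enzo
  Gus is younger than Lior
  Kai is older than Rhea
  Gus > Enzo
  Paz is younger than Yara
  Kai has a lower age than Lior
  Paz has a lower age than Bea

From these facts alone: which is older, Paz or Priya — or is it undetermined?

Paz < Bea and Bea < Vera give Paz < Vera.
Then Vera < Fred extends the chain to Fred.
With Fred < Yara: Paz < Bea < Vera < Fred < Yara.
With Yara < Enzo: Paz < Bea < Vera < Fred < Yara < Enzo.
Then Enzo < Gus extends the chain to Gus.
With Gus < Priya: Paz < Bea < Vera < Fred < Yara < Enzo < Gus < Priya.
So Priya is older.

Priya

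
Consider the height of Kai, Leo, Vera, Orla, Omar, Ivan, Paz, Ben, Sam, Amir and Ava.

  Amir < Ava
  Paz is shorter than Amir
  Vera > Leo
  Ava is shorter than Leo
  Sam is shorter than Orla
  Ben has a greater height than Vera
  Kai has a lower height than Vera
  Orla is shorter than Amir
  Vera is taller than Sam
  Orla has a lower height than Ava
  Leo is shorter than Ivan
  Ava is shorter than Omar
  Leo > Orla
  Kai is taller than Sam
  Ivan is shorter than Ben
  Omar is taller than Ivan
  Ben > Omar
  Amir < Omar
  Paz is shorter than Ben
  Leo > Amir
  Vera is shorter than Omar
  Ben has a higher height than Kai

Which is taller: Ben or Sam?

Link the given pairs in sequence: Sam < Orla; Orla < Amir; Amir < Ava; Ava < Leo; Leo < Ivan; Ivan < Omar; Omar < Ben.
Together: Sam < Orla < Amir < Ava < Leo < Ivan < Omar < Ben.
So Sam < Ben; Ben is the taller of the two.

Ben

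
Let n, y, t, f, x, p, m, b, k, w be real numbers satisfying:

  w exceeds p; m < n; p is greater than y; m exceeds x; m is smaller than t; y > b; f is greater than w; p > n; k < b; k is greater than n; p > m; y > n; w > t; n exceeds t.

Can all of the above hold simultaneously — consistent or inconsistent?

consistent

The single ordering x < m < t < n < k < b < y < p < w < f satisfies every listed relation, so no contradiction arises.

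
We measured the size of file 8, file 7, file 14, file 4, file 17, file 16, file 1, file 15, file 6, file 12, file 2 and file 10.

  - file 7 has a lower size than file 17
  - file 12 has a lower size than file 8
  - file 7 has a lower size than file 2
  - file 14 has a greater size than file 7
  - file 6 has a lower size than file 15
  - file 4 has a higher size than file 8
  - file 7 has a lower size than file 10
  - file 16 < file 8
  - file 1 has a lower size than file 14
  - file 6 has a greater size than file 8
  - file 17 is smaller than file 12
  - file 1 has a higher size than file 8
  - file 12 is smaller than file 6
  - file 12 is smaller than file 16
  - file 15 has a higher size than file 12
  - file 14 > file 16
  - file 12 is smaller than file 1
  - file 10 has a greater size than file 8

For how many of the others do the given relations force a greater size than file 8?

6

The elements the relations force above file 8 are file 6, file 10, file 1, file 14, file 4, file 15 — no chain reaches any other.
That is 6.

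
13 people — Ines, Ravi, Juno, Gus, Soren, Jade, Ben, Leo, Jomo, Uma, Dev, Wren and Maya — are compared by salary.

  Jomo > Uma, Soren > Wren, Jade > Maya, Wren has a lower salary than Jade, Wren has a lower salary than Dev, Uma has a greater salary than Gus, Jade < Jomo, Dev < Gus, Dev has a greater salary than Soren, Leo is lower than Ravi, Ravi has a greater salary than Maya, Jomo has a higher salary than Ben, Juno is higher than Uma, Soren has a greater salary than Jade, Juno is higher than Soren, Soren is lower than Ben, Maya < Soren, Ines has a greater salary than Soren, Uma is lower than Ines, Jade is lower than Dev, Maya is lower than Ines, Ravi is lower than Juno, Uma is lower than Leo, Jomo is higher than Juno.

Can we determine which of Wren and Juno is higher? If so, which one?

Wren < Jade and Jade < Soren give Wren < Soren.
Then Soren < Dev extends the chain to Dev.
Then Dev < Gus extends the chain to Gus.
With Gus < Uma: Wren < Jade < Soren < Dev < Gus < Uma.
With Uma < Leo: Wren < Jade < Soren < Dev < Gus < Uma < Leo.
With Leo < Ravi: Wren < Jade < Soren < Dev < Gus < Uma < Leo < Ravi.
With Ravi < Juno: Wren < Jade < Soren < Dev < Gus < Uma < Leo < Ravi < Juno.
So Juno is higher.

Juno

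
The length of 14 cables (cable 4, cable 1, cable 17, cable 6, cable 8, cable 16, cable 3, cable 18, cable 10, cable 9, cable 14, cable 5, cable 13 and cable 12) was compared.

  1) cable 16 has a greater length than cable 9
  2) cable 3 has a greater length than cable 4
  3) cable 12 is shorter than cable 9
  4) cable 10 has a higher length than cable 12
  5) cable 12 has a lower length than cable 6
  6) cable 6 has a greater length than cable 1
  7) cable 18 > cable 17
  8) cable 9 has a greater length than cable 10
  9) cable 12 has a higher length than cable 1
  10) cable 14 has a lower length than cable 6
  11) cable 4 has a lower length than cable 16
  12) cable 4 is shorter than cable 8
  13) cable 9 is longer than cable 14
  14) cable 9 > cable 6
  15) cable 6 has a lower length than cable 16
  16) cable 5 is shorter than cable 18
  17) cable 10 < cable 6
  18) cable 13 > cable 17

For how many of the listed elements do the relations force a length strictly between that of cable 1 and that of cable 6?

2

Chaining upward from cable 1 reaches: cable 12, cable 10, cable 9, cable 16.
Chaining downward from cable 6 reaches: cable 12, cable 10, cable 14.
Strictly between cable 1 and cable 6 are those in both lists: cable 12, cable 10 — 2 elements.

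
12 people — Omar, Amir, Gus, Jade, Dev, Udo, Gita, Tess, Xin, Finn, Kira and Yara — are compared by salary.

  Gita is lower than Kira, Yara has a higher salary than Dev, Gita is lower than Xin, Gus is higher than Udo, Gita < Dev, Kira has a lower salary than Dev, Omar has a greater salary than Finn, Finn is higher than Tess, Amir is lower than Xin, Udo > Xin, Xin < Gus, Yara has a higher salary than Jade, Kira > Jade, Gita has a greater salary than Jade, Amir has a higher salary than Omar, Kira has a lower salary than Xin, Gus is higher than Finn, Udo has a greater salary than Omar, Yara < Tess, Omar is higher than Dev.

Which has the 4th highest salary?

Piecing the relations together gives one ordering: Jade < Gita < Kira < Dev < Yara < Tess < Finn < Omar < Amir < Xin < Udo < Gus.
Counting 4 from the largest end gives Amir.

Amir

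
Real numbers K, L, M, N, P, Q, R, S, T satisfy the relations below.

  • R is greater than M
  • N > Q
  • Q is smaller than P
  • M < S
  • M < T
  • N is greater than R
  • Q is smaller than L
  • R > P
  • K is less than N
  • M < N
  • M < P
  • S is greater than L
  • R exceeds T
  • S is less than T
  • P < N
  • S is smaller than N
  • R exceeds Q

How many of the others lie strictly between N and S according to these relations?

2

The relations place S below N. An element lies strictly between them when it is forced above S and also forced below N.
Above S: {T, R}. Below N: {Q, M, L, K, P, T, R}.
Intersection: {T, R} — 2.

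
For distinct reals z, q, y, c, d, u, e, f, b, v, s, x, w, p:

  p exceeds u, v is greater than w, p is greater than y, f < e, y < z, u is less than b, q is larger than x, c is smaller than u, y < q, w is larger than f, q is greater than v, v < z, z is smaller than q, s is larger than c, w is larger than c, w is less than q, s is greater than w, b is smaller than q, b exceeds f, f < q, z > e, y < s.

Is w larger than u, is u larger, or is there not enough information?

undetermined

Following every chain through u: above u we get b, p, q; below u we get c.
w is not reached, and no chain runs the other way from w to u.
So the given relations leave the order of u and w undetermined.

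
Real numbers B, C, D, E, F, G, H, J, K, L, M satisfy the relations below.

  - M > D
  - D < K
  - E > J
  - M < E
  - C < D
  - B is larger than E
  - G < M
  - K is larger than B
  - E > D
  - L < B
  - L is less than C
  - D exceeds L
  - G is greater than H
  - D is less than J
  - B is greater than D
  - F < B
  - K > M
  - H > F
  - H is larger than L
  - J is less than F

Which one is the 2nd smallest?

C

Piecing the relations together gives one ordering: L < C < D < J < F < H < G < M < E < B < K.
Counting 2 from the smallest end gives C.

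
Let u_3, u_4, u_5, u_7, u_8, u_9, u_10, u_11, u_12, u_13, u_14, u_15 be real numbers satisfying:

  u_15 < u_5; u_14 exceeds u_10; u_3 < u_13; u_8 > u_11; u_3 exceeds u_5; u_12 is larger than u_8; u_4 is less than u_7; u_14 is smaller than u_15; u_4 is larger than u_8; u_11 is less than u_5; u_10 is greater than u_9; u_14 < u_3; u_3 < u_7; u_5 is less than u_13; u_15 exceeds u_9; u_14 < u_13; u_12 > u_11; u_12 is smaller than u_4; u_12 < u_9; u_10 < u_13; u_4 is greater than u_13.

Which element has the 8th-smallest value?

The consecutive relations fix a unique order: u_11 < u_8 < u_12 < u_9 < u_10 < u_14 < u_15 < u_5 < u_3 < u_13 < u_4 < u_7.
The 8th smallest is u_5.

u_5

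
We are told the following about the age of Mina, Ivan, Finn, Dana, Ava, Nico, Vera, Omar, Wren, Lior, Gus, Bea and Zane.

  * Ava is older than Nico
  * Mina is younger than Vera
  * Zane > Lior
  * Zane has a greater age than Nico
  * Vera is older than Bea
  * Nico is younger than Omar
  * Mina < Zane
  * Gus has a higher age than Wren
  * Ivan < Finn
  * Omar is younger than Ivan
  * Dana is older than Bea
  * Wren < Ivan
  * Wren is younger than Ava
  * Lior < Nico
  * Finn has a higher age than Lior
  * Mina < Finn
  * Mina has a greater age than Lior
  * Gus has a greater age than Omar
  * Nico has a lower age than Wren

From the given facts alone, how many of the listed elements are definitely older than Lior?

10

From Lior the given relations immediately reach Nico, Mina, Zane, Finn.
From those, Omar, Wren, Vera, Ava — 8 in total.
From those, Gus, Ivan — 10 in total.
No other element is forced above Lior by the given relations, so the count is 10.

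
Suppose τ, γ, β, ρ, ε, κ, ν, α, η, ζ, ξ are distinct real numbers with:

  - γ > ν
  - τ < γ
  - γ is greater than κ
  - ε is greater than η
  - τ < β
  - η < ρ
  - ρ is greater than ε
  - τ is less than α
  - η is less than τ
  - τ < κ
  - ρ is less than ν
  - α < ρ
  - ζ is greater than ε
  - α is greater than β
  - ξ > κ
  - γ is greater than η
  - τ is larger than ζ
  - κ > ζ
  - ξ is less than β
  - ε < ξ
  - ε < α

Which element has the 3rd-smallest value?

ζ

Chaining the given pairs: η < ε < ζ < τ < κ < ξ < β < α < ρ < ν < γ.
Counting 3 from the smallest end gives ζ.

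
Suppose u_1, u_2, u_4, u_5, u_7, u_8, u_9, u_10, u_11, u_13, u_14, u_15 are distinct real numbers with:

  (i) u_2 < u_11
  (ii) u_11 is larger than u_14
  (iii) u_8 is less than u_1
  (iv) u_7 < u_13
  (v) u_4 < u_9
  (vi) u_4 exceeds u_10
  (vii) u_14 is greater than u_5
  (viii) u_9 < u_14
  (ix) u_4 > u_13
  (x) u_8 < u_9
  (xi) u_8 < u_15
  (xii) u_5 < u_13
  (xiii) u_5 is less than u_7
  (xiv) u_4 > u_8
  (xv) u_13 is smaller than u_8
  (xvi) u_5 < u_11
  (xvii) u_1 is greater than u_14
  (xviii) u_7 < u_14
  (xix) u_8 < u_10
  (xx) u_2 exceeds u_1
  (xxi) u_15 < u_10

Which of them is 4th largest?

u_14

Piecing the relations together gives one ordering: u_5 < u_7 < u_13 < u_8 < u_15 < u_10 < u_4 < u_9 < u_14 < u_1 < u_2 < u_11.
The 4th largest is u_14.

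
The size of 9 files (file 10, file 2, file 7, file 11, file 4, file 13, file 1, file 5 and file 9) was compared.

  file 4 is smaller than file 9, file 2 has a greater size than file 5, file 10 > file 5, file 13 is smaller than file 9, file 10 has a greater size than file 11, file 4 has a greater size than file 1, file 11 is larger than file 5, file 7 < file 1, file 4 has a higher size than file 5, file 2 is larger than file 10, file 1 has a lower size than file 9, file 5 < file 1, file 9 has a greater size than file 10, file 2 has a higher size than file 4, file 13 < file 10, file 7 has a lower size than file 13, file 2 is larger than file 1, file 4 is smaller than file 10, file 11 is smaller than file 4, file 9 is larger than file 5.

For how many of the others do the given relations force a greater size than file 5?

Directly above file 5: file 11, file 1, file 4, file 10, file 9, file 2.
Nothing else is reachable above file 5; 6 in all.

6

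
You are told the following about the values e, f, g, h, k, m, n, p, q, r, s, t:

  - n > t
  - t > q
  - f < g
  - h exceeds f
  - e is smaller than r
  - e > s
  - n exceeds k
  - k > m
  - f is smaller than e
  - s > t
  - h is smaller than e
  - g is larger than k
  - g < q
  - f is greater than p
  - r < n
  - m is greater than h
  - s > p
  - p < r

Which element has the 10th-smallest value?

e

The consecutive relations fix a unique order: p < f < h < m < k < g < q < t < s < e < r < n.
The 10th smallest is e.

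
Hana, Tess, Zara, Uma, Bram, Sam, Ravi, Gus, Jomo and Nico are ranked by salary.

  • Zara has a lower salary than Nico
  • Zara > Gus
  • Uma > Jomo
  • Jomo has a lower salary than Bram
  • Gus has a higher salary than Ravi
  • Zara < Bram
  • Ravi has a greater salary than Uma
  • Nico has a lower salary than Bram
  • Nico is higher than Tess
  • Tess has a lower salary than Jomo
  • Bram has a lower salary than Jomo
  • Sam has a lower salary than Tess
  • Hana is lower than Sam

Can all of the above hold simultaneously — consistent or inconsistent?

inconsistent

We have Bram < Jomo stated directly, yet also Jomo < Uma < Ravi < Gus < Zara < Nico < Bram by chaining the others — so Jomo < Bram. Contradiction.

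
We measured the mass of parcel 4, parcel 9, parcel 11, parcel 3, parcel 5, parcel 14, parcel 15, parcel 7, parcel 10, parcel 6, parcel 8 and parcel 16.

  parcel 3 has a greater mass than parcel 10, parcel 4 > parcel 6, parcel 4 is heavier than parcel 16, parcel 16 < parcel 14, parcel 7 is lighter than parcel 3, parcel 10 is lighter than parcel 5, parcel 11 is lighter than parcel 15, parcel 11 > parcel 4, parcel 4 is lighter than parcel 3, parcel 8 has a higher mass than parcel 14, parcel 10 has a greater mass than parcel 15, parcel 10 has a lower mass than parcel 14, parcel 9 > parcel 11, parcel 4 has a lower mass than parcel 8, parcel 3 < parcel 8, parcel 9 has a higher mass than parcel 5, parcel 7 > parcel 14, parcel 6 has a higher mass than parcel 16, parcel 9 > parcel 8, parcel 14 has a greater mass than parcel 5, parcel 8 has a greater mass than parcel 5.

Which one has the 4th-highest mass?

Piecing the relations together gives one ordering: parcel 16 < parcel 6 < parcel 4 < parcel 11 < parcel 15 < parcel 10 < parcel 5 < parcel 14 < parcel 7 < parcel 3 < parcel 8 < parcel 9.
The 4th largest is parcel 7.

parcel 7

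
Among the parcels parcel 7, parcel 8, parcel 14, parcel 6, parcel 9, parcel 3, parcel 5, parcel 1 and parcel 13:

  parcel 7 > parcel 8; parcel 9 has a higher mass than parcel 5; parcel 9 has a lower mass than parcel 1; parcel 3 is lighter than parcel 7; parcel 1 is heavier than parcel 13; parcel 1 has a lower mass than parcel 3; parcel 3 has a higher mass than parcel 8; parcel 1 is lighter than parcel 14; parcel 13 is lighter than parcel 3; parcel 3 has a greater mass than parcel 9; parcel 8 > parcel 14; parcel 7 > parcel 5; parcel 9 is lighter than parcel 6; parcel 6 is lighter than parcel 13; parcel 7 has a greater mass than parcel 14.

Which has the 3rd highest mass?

parcel 8

The consecutive relations fix a unique order: parcel 5 < parcel 9 < parcel 6 < parcel 13 < parcel 1 < parcel 14 < parcel 8 < parcel 3 < parcel 7.
Counting 3 from the largest end gives parcel 8.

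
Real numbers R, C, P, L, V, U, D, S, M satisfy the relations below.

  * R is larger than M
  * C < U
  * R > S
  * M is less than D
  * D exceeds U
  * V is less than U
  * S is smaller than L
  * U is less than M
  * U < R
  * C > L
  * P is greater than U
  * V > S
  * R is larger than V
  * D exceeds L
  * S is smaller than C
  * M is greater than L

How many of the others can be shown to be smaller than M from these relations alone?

Directly below M: L, U.
One step further: S, C, V (5 so far).
Nothing else is reachable below M; 5 in all.

5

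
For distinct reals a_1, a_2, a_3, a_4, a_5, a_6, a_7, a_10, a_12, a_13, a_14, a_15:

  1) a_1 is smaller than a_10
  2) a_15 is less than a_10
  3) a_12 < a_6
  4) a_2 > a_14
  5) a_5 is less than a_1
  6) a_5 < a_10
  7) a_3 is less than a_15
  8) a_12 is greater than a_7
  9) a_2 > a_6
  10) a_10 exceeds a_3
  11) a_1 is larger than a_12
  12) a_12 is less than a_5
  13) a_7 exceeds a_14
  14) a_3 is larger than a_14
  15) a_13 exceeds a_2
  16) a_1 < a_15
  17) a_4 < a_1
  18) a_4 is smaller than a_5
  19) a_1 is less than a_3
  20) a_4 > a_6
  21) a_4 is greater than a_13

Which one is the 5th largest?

a_5

Piecing the relations together gives one ordering: a_14 < a_7 < a_12 < a_6 < a_2 < a_13 < a_4 < a_5 < a_1 < a_3 < a_15 < a_10.
Counting 5 from the largest end gives a_5.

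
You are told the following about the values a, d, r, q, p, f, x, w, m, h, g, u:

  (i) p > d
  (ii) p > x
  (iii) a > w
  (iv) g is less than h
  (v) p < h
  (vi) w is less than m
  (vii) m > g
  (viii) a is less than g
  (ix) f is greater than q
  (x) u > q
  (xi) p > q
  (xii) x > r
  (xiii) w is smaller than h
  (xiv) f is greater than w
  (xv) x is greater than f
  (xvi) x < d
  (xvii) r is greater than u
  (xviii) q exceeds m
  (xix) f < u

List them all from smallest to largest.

w < a < g < m < q < f < u < r < x < d < p < h

Each adjacent pair is fixed by a given relation: w < a; a < g; g < m; m < q; q < f; f < u; u < r; r < x; x < d; d < p; p < h. Chaining them end to end gives the full order.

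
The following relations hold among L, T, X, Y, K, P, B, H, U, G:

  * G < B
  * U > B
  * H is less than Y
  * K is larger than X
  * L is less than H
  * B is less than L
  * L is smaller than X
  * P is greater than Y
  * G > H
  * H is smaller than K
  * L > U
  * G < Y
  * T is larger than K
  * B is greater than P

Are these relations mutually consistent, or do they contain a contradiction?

Chaining the given relations yields H < G < Y < P < B < U < L, so H < L. But one relation states L < H. These cannot both hold.

inconsistent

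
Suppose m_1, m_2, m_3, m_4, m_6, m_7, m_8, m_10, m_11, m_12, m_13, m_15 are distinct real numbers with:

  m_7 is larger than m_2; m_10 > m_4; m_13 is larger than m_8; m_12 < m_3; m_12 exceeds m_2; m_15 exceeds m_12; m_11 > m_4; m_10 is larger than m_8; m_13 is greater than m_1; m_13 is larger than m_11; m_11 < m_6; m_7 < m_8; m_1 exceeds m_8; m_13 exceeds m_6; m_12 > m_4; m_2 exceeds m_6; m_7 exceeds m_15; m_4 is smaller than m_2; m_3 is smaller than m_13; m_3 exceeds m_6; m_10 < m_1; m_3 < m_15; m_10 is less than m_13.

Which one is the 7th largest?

m_3

The consecutive relations fix a unique order: m_4 < m_11 < m_6 < m_2 < m_12 < m_3 < m_15 < m_7 < m_8 < m_10 < m_1 < m_13.
The 7th largest is m_3.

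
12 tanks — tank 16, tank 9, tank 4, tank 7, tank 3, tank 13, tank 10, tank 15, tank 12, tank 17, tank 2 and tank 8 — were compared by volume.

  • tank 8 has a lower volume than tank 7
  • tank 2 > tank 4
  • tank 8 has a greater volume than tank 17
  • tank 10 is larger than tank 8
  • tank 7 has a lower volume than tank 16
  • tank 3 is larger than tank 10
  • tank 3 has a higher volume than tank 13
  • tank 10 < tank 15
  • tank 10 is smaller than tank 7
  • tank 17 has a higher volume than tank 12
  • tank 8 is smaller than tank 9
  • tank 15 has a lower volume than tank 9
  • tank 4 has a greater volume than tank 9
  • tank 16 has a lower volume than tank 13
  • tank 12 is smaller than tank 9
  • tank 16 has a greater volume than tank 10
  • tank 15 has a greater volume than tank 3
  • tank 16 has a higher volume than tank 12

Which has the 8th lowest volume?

tank 3

Chaining the given pairs: tank 12 < tank 17 < tank 8 < tank 10 < tank 7 < tank 16 < tank 13 < tank 3 < tank 15 < tank 9 < tank 4 < tank 2.
The 8th smallest is tank 3.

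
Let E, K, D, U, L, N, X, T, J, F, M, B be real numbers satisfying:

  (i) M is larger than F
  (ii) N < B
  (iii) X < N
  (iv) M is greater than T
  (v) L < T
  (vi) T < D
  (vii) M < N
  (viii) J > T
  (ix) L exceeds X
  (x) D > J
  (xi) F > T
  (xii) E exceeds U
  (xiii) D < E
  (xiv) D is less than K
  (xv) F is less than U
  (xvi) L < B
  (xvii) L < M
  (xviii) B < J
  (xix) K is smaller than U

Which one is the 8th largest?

M

Piecing the relations together gives one ordering: X < L < T < F < M < N < B < J < D < K < U < E.
The 8th largest is M.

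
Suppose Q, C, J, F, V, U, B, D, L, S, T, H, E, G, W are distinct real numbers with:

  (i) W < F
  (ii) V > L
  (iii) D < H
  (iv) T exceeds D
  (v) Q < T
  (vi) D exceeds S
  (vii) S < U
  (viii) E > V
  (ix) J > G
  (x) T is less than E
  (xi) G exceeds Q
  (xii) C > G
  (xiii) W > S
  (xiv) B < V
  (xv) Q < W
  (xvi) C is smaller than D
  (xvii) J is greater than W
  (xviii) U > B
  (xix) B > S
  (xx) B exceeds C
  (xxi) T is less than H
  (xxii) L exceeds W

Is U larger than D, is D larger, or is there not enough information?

Following every chain through D: above D we get T, H, E; below D we get Q, G, C, S.
U is not reached, and no chain runs the other way from U to D.
So the given relations leave the order of D and U undetermined.

undetermined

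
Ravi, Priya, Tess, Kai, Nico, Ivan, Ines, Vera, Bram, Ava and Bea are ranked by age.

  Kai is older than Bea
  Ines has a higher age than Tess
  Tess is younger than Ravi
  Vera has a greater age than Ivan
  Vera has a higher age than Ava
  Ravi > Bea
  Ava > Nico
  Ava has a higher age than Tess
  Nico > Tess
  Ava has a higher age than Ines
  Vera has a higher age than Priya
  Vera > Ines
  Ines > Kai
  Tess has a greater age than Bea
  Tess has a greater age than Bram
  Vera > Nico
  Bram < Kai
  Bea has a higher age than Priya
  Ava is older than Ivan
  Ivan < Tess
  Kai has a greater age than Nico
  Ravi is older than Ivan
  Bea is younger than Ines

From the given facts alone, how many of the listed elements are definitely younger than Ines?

7

From Ines the given relations immediately reach Bea, Tess, Kai.
From those, Bram, Ivan, Priya, Nico — 7 in total.
No other element is forced below Ines by the given relations, so the count is 7.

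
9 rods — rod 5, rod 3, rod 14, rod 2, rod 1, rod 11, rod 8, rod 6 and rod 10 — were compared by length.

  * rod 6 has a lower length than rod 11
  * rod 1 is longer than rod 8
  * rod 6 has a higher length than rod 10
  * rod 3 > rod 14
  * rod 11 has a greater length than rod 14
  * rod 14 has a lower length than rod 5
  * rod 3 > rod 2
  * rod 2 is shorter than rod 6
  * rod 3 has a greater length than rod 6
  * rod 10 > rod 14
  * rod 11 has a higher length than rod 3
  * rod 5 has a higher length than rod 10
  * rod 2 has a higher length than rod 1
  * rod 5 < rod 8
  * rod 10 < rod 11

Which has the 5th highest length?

Chaining the given pairs: rod 14 < rod 10 < rod 5 < rod 8 < rod 1 < rod 2 < rod 6 < rod 3 < rod 11.
The 5th largest is rod 1.

rod 1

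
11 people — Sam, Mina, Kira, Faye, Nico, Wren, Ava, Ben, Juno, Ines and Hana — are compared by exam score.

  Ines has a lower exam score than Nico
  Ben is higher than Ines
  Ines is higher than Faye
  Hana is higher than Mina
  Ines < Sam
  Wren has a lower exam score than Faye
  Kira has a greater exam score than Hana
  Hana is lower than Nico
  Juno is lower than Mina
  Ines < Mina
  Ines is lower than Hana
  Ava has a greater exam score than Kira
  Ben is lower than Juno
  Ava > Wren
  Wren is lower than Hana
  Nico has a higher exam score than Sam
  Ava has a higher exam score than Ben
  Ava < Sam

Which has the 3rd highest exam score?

The consecutive relations fix a unique order: Wren < Faye < Ines < Ben < Juno < Mina < Hana < Kira < Ava < Sam < Nico.
Counting 3 from the largest end gives Ava.

Ava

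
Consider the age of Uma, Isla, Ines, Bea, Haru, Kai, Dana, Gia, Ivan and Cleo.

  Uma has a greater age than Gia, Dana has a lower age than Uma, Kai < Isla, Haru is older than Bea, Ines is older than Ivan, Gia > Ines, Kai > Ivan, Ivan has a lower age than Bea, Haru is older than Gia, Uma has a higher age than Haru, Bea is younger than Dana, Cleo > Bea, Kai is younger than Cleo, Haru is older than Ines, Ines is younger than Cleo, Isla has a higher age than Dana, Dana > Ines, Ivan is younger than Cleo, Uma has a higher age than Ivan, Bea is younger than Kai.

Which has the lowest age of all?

Ivan

Chaining upward from Ivan: directly above it, Bea, Ines, Kai, Uma, Cleo; then Dana, Gia, Haru, Isla.
That covers every other element, and nothing is given below Ivan, so Ivan is the lowest age.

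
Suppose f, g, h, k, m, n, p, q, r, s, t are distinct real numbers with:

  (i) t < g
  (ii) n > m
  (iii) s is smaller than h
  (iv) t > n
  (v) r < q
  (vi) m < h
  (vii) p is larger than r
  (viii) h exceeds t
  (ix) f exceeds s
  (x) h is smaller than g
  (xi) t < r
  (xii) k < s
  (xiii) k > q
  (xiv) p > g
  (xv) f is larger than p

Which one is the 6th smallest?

The consecutive relations fix a unique order: m < n < t < r < q < k < s < h < g < p < f.
The 6th smallest is k.

k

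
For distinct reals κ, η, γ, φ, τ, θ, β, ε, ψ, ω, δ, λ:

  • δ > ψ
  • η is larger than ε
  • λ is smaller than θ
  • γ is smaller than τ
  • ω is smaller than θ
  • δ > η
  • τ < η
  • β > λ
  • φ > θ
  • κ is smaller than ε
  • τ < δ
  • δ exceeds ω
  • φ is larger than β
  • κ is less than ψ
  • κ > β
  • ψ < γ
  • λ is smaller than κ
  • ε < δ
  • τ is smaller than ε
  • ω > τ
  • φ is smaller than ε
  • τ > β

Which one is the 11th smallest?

η

Piecing the relations together gives one ordering: λ < β < κ < ψ < γ < τ < ω < θ < φ < ε < η < δ.
The 11th smallest is η.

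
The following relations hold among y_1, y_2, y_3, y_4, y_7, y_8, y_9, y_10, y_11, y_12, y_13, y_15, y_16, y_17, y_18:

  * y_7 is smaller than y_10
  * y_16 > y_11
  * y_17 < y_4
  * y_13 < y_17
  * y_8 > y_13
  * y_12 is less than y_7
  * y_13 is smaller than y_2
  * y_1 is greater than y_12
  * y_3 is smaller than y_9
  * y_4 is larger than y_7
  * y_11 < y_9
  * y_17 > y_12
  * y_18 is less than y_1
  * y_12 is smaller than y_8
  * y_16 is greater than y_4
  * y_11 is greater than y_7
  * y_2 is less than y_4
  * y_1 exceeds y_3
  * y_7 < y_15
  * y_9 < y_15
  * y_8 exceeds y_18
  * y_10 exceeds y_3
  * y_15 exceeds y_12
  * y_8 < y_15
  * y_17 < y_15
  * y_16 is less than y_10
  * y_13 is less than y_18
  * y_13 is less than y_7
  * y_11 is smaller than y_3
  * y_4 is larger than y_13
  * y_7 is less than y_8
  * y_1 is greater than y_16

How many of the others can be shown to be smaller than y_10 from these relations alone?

9

The elements the relations force below y_10 are y_13, y_12, y_2, y_17, y_7, y_11, y_4, y_3, y_16 — no chain reaches any other.
That is 9.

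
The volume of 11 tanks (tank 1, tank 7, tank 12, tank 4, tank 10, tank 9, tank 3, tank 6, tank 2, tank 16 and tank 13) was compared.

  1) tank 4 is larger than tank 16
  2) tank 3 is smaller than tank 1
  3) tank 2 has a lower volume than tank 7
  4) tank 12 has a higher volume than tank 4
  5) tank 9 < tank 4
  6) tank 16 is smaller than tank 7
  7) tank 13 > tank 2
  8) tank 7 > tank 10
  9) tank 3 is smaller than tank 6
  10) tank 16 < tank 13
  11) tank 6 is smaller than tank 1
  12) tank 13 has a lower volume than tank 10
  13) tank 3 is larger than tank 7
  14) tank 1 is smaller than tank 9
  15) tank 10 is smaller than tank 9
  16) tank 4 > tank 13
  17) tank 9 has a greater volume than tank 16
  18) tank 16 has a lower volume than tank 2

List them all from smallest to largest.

The consecutive links are each given: tank 16 < tank 2; tank 2 < tank 13; tank 13 < tank 10; tank 10 < tank 7; tank 7 < tank 3; tank 3 < tank 6; tank 6 < tank 1; tank 1 < tank 9; tank 9 < tank 4; tank 4 < tank 12.

tank 16 < tank 2 < tank 13 < tank 10 < tank 7 < tank 3 < tank 6 < tank 1 < tank 9 < tank 4 < tank 12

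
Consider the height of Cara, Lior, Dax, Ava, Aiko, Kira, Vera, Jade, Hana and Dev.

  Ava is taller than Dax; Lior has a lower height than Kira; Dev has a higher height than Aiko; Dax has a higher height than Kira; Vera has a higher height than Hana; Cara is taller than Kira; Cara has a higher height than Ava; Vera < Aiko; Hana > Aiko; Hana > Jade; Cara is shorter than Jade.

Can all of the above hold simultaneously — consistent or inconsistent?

We have Aiko < Hana stated directly, yet also Hana < Vera < Aiko by chaining the others — so Hana < Aiko. Contradiction.

inconsistent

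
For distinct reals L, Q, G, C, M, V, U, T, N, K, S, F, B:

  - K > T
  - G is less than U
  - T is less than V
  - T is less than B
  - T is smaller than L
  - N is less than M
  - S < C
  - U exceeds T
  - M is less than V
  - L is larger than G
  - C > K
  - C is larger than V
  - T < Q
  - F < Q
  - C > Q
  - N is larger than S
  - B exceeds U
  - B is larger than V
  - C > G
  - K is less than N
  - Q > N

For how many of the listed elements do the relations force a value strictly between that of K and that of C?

Chaining upward from K reaches: N, M, V, B, Q.
Chaining downward from C reaches: T, G, S, N, M, V, F, Q.
Strictly between K and C are those in both lists: N, M, V, Q — 4 elements.

4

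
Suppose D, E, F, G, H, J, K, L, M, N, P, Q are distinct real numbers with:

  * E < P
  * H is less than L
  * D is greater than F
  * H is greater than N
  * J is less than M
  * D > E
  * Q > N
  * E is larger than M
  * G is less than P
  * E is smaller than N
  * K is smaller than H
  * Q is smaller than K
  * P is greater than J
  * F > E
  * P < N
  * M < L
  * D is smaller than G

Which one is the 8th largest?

Piecing the relations together gives one ordering: J < M < E < F < D < G < P < N < Q < K < H < L.
The 8th largest is D.

D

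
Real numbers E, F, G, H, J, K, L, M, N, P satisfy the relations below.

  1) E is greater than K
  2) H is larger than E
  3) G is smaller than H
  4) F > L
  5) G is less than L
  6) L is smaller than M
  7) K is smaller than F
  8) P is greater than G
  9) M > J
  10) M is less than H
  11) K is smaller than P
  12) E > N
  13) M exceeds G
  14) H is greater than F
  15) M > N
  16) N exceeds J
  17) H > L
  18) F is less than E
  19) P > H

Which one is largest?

G is not greatest since G < H; L is not greatest since L < M; K is not greatest since K < E; F is not greatest since F < E; J is not greatest since J < M; N is not greatest since N < E; M is not greatest since M < H; E is not greatest since E < H; H is not greatest since H < P.
Only P has nothing above it, so P is the largest.

P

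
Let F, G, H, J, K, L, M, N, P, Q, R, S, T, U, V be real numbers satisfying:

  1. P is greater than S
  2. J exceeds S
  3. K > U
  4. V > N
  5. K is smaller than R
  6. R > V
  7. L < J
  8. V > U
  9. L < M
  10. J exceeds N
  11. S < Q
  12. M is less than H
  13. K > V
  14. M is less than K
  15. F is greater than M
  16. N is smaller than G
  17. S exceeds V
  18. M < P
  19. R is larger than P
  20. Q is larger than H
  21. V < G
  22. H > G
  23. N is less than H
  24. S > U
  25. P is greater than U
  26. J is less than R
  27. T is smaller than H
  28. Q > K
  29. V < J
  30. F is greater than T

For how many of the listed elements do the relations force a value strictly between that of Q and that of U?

5

The relations place U below Q. An element lies strictly between them when it is forced above U and also forced below Q.
Above U: {V, S, K, J, P, R, G, H}. Below Q: {L, N, T, M, V, S, K, G, H}.
Intersection: {V, S, K, G, H} — 5.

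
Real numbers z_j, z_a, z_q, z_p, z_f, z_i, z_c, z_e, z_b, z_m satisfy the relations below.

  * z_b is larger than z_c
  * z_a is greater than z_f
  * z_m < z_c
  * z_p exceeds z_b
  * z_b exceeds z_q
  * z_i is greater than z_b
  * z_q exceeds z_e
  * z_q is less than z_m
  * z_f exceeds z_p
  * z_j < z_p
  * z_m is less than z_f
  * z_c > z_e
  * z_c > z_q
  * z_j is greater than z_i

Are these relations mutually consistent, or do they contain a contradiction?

The single ordering z_e < z_q < z_m < z_c < z_b < z_i < z_j < z_p < z_f < z_a satisfies every listed relation, so no contradiction arises.

consistent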